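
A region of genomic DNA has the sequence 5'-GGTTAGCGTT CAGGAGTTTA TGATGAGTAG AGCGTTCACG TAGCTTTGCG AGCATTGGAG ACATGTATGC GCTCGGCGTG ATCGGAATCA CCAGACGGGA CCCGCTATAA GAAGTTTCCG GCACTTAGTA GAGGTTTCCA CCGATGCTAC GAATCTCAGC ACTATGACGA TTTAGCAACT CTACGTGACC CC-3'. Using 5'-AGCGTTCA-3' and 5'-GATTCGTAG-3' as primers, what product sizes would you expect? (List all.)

151 bp, 125 bp

The forward primer AGCGTTCA matches the top strand at positions 5–12, 31–38.
The reverse primer's reverse complement is CTACGAATC, matching at positions 147–155.
Each forward site pairs with the reverse site to give a product ending at position 155: sizes 151, 125 bp.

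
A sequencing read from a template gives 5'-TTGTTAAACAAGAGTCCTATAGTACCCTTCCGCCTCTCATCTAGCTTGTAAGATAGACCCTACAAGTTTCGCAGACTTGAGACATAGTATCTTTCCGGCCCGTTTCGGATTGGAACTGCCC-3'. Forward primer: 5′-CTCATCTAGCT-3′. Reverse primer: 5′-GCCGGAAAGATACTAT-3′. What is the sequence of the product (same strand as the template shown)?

Forward primer CTCATCTAGCT is found on the top strand at positions 36–46.
Taking the reverse complement of GCCGGAAAGATACTAT gives ATAGTATCTTTCCGGC, found at positions 84–99 on the template; the primer anneals here to the top strand with its 3' end pointing upstream.
The product is the template from position 36 through 99 (64 bp).

5'-CTCATCTAGCTTGTAAGATAGACCCTACAAGTTTCGCAGACTTGAGACATAGTATCTTTCCGGC-3'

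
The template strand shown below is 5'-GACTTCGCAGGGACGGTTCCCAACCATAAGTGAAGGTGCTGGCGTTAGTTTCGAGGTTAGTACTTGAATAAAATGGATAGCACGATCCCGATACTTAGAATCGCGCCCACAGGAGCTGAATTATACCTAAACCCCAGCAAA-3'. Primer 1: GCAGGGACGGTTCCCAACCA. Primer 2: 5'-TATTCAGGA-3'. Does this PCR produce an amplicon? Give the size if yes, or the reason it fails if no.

Primer 2 (TATTCAGGA) does not match the top strand, and its reverse complement TCCTGAATA does not match either.
With no annealing site for primer 2, no amplification occurs.

No product — primer 2 has no binding site in the template.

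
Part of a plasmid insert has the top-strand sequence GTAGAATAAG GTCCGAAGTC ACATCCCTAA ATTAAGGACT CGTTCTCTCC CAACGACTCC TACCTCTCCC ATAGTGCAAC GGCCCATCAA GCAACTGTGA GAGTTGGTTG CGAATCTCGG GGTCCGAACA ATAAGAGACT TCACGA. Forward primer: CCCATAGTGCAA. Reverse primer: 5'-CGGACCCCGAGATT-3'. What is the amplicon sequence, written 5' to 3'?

The forward primer matches the template at positions 68–79.
Reverse complement of the reverse primer: AATCTCGGGGTCCG. This occurs on the top strand at positions 113–126.
The product is the template from position 68 through 126 (59 bp).

5'-CCCATAGTGCAACGGCCCATCAAGCAACTGTGAGAGTTGGTTGCGAATCTCGGGGTCCG-3'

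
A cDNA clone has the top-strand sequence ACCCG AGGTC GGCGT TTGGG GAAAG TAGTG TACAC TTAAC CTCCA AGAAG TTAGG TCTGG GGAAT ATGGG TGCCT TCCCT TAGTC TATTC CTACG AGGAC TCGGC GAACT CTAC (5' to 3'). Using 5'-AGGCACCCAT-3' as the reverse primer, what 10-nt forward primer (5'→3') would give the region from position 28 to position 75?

The reverse primer's reverse complement ATGGGTGCCT matches the template at positions 66–75; the product starts at position 28.
The forward primer is identical to the top strand over positions 28–37: GTGTACACTT.

5'-GTGTACACTT-3'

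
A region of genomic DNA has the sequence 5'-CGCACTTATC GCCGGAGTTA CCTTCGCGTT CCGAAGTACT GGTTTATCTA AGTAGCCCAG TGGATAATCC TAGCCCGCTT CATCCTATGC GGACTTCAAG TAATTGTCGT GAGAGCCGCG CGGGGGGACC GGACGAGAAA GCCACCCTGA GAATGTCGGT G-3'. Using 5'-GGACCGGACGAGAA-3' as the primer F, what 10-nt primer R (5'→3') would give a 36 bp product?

5'-CACCGACATT-3'

The forward primer binds at positions 126–139, so a 36 bp product ends at position 126 + 36 − 1 = 161.
The reverse primer anneals to the top strand over positions 152–161, i.e. to AATGTCGGTG.
Its sequence written 5'→3' is the reverse complement: CACCGACATT.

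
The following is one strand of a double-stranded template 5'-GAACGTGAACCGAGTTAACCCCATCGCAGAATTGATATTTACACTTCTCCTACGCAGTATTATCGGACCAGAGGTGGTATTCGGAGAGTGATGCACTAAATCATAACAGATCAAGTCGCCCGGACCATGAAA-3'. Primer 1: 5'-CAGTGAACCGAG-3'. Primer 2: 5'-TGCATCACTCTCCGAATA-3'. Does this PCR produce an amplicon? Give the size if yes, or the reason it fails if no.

Primer 1 (CAGTGAACCGAG) does not match the top strand, and its reverse complement CTCGGTTCACTG does not match either.
With no annealing site for primer 1, no amplification occurs.

No product — primer 1 has no binding site in the template.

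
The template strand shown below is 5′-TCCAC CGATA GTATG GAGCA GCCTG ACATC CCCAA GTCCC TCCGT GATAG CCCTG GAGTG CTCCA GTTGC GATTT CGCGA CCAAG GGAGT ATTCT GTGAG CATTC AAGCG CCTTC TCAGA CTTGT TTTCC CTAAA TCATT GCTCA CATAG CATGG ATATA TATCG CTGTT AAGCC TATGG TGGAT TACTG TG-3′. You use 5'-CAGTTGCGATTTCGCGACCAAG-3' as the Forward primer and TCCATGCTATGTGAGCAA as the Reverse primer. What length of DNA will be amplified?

Forward primer CAGTTGCGATTTCGCGACCAAG is found on the top strand at positions 64–85.
Taking the reverse complement of TCCATGCTATGTGAGCAA gives TTGCTCACATAGCATGGA, found at positions 139–156 on the template; the primer anneals here to the top strand with its 3' end pointing upstream.
The product runs from position 64 to position 156, so its length is 156 − 64 + 1 = 93 bp.

93 bp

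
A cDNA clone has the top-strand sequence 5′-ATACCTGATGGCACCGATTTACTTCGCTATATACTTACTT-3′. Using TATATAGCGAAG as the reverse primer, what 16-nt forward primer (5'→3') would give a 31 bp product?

5'-ACCTGATGGCACCGAT-3'

The reverse primer's reverse complement CTTCGCTATATA matches the template at positions 22–33, so the product ends at position 33.
A 31 bp product then starts at position 33 − 31 + 1 = 3.
The forward primer is identical to the top strand there: ACCTGATGGCACCGAT.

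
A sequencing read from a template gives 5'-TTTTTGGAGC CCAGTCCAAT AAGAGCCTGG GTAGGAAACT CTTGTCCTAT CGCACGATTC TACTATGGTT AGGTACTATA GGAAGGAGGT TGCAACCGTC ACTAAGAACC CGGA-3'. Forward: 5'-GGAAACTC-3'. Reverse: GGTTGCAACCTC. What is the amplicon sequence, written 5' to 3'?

The forward primer matches the template at positions 34–41.
Reverse complement of the reverse primer: GAGGTTGCAACC. This occurs on the top strand at positions 86–97.
The product is the template from position 34 through 97 (64 bp).

5'-GGAAACTCTTGTCCTATCGCACGATTCTACTATGGTTAGGTACTATAGGAAGGAGGTTGCAACC-3'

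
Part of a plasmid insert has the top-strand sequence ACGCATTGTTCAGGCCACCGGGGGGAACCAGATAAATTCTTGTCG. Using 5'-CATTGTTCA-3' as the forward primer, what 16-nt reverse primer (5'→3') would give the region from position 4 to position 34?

The product's 3' end on the top strand is position 34.
The reverse primer anneals to the top strand over positions 19–34, i.e. to CGGGGGGAACCAGATA.
Its sequence written 5'→3' is the reverse complement: TATCTGGTTCCCCCCG.

5'-TATCTGGTTCCCCCCG-3'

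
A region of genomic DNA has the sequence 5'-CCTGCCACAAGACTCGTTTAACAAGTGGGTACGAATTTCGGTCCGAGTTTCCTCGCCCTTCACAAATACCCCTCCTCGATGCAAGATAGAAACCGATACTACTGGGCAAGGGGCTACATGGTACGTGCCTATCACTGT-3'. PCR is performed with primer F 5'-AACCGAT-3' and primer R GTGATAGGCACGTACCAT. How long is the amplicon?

The forward primer matches the template at positions 91–97.
Reverse complement of the reverse primer: ATGGTACGTGCCTATCAC. This occurs on the top strand at positions 118–135.
Product length = (reverse-primer end) − (forward-primer start) + 1 = 135 − 91 + 1 = 45 bp.

45 bp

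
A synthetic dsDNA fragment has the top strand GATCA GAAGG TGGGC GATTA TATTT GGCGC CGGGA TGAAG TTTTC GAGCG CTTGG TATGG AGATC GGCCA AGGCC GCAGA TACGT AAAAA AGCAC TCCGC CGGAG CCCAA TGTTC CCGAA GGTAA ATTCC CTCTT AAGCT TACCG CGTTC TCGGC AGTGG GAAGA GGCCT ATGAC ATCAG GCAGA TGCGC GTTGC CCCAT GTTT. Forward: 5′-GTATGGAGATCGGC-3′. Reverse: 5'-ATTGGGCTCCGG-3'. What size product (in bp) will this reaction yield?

Scanning the template, GTATGGAGATCGGC occurs at positions 55–68; this primer anneals to the bottom strand there with its 3' end pointing downstream.
The reverse primer's reverse complement is CCGGAGCCCAAT, which matches the template at positions 100–111.
Amplicon spans positions 55–111: 57 bp.

57 bp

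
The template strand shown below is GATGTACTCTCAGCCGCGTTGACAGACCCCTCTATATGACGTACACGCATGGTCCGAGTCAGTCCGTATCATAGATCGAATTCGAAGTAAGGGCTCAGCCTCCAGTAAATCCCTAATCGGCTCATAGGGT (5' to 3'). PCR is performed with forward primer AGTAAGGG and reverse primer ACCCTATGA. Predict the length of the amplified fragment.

45 bp

Forward primer AGTAAGGG is found on the top strand at positions 86–93.
Taking the reverse complement of ACCCTATGA gives TCATAGGGT, found at positions 122–130 on the template; the primer anneals here to the top strand with its 3' end pointing upstream.
The product runs from position 86 to position 130, so its length is 130 − 86 + 1 = 45 bp.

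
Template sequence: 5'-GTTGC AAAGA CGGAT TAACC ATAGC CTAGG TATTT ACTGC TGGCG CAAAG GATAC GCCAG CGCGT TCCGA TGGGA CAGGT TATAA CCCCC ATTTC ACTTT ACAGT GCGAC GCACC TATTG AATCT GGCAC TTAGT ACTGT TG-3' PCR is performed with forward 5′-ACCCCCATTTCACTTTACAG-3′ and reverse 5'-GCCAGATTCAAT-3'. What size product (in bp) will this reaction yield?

44 bp

The forward primer matches the template at positions 85–104.
Reverse complement of the reverse primer: ATTGAATCTGGC. This occurs on the top strand at positions 117–128.
The product runs from position 85 to position 128, so its length is 128 − 85 + 1 = 44 bp.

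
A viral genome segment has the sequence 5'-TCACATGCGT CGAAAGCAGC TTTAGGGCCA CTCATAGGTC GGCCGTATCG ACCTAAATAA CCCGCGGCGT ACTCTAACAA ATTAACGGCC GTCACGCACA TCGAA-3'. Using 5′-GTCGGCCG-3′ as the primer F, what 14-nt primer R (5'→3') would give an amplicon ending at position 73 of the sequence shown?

5'-AGTACGCCGCGGGT-3'

The forward primer binds at positions 38–45; the product's 3' end on the top strand is position 73.
The reverse primer anneals to the top strand over positions 60–73, i.e. to ACCCGCGGCGTACT.
Its sequence written 5'→3' is the reverse complement: AGTACGCCGCGGGT.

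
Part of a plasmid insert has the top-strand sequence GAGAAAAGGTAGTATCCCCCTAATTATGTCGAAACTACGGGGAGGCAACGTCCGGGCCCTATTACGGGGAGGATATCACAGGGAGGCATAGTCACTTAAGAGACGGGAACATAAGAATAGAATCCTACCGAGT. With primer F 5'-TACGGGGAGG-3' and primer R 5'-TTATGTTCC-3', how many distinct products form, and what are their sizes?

The forward primer TACGGGGAGG matches the top strand at positions 36–45, 63–72.
The reverse primer's reverse complement is GGAACATAA, matching at positions 106–114.
Each forward site pairs with the reverse site to give a product ending at position 114: sizes 79, 52 bp.

Two products: 79 bp, 52 bp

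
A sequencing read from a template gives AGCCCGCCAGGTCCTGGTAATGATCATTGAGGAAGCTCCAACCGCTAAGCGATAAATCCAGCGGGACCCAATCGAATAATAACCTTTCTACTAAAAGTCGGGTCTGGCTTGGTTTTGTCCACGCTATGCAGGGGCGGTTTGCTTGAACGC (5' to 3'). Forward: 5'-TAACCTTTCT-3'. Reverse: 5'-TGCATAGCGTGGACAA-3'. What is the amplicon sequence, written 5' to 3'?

Scanning the template, TAACCTTTCT occurs at positions 80–89; this primer anneals to the bottom strand there with its 3' end pointing downstream.
Taking the reverse complement of TGCATAGCGTGGACAA gives TTGTCCACGCTATGCA, found at positions 115–130 on the template; the primer anneals here to the top strand with its 3' end pointing upstream.
The product is the template from position 80 through 130 (51 bp).

5'-TAACCTTTCTACTAAAAGTCGGGTCTGGCTTGGTTTTGTCCACGCTATGCA-3'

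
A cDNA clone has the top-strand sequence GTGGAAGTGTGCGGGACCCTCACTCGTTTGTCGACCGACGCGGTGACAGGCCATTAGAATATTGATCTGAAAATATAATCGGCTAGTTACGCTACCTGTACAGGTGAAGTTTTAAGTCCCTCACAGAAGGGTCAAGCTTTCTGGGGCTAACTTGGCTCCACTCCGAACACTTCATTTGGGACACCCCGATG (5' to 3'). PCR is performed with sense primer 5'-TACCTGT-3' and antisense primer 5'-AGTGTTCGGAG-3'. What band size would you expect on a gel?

Scanning the template, TACCTGT occurs at positions 93–99; this primer anneals to the bottom strand there with its 3' end pointing downstream.
Reverse complement of the reverse primer: CTCCGAACACT. This occurs on the top strand at positions 161–171.
The product runs from position 93 to position 171, so its length is 171 − 93 + 1 = 79 bp.

79 bp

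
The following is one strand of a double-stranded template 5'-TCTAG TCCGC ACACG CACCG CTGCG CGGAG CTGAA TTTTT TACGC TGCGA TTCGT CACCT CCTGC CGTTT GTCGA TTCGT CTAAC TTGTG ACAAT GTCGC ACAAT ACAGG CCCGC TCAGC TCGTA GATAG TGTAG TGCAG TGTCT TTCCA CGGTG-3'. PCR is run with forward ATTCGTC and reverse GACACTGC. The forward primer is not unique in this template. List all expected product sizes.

95 bp, 70 bp

The forward primer ATTCGTC matches the top strand at positions 50–56, 75–81.
The reverse primer's reverse complement is GCAGTGTC, matching at positions 137–144.
Each forward site pairs with the reverse site to give a product ending at position 144: sizes 95, 70 bp.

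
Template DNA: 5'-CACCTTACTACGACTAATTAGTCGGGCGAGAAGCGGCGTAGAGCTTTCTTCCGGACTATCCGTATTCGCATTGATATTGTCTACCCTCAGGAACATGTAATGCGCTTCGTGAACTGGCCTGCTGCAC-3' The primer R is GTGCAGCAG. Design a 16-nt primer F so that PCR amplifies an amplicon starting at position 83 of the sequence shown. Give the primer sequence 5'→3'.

5'-ACCCTCAGGAACATGT-3'

The reverse primer's reverse complement CTGCTGCAC matches the template at positions 119–127; the product starts at position 83.
The forward primer is identical to the top strand over positions 83–98: ACCCTCAGGAACATGT.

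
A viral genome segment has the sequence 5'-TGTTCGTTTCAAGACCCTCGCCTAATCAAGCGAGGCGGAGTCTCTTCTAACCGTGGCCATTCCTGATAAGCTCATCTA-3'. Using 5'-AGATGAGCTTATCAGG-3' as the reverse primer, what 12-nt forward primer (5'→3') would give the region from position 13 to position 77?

The reverse primer's reverse complement CCTGATAAGCTCATCT matches the template at positions 62–77; the product starts at position 13.
The forward primer is identical to the top strand over positions 13–24: GACCCTCGCCTA.

5'-GACCCTCGCCTA-3'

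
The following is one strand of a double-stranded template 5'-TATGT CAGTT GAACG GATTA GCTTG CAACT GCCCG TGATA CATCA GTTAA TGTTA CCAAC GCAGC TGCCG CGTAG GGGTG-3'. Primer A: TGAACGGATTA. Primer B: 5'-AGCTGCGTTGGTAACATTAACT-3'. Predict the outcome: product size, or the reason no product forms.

Yes — a 57 bp product.

Primer A (TGAACGGATTA) matches the top strand at positions 10–20; it acts as a forward primer.
Primer B's reverse complement is AGTTAATGTTACCAACGCAGCT, matching the top strand at positions 45–66; it acts as a reverse primer.
The 3' ends face each other across positions 10–66, giving a 57 bp product.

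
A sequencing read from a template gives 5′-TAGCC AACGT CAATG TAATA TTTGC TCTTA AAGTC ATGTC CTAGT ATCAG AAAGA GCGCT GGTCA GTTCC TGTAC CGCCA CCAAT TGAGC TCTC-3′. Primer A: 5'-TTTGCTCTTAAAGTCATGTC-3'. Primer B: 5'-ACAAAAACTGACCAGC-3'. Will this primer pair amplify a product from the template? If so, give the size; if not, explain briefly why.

Primer B (ACAAAAACTGACCAGC) does not match the top strand, and its reverse complement GCTGGTCAGTTTTTGT does not match either.
With no annealing site for primer B, no amplification occurs.

No product — primer B has no binding site in the template.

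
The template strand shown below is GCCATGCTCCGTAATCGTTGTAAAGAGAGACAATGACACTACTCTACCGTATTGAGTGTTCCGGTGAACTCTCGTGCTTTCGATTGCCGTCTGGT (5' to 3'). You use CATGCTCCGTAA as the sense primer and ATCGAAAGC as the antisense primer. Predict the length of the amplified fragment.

The forward primer matches the template at positions 3–14.
The reverse primer's reverse complement is GCTTTCGAT, which matches the template at positions 76–84.
The product runs from position 3 to position 84, so its length is 84 − 3 + 1 = 82 bp.

82 bp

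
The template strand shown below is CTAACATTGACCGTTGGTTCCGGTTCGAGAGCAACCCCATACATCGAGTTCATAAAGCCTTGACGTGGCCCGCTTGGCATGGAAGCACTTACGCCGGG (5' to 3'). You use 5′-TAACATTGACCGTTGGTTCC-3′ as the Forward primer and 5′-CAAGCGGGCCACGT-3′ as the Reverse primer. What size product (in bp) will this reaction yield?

Forward primer TAACATTGACCGTTGGTTCC is found on the top strand at positions 2–21.
The reverse primer's reverse complement is ACGTGGCCCGCTTG, which matches the template at positions 63–76.
Amplicon spans positions 2–76: 75 bp.

75 bp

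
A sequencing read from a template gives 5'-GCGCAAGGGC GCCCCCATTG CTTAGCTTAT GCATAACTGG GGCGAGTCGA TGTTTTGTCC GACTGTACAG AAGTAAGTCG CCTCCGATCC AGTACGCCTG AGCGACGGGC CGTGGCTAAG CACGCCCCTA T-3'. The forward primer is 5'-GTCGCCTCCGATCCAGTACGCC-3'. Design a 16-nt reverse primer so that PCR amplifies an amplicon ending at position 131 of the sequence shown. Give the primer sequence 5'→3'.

5'-ATAGGGGCGTGCTTAG-3'

The forward primer binds at positions 77–98; the product's 3' end on the top strand is position 131.
The reverse primer anneals to the top strand over positions 116–131, i.e. to CTAAGCACGCCCCTAT.
Its sequence written 5'→3' is the reverse complement: ATAGGGGCGTGCTTAG.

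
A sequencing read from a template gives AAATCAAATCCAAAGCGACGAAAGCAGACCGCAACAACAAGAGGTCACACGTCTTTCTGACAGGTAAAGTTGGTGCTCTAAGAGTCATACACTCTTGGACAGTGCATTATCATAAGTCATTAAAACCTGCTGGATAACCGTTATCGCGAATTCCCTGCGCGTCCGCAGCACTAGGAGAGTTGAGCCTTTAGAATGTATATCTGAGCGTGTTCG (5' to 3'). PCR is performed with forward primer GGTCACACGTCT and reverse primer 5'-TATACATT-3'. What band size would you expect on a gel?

Scanning the template, GGTCACACGTCT occurs at positions 43–54; this primer anneals to the bottom strand there with its 3' end pointing downstream.
Reverse complement of the reverse primer: AATGTATA. This occurs on the top strand at positions 192–199.
Product length = (reverse-primer end) − (forward-primer start) + 1 = 199 − 43 + 1 = 157 bp.

157 bp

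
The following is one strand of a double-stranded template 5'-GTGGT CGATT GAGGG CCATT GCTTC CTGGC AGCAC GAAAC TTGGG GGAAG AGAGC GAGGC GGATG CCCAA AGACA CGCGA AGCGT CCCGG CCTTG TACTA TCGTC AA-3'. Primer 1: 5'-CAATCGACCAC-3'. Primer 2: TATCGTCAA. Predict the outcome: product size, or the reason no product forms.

Primer 1 (CAATCGACCAC) has reverse complement GTGGTCGATTG, which matches the top strand at positions 1–11; primer 1 anneals to the top strand there with its 3' end pointing upstream toward position 1.
Primer 2 (TATCGTCAA) matches the top strand directly at positions 99–107; it anneals to the bottom strand with its 3' end pointing downstream toward position 107.
The 3' ends diverge (primer 1 extends toward position 1, primer 2 toward position 107), so the primers never converge on a shared product.

No product — the primers' 3' ends point away from each other.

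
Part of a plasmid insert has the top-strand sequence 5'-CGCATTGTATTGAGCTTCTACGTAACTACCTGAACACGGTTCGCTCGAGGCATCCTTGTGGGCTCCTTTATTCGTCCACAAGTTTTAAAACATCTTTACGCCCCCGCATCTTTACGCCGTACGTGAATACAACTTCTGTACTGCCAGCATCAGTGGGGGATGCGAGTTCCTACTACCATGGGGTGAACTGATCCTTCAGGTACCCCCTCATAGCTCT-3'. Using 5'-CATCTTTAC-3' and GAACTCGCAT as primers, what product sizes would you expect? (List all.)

The forward primer CATCTTTAC matches the top strand at positions 91–99, 107–115.
The reverse primer's reverse complement is ATGCGAGTTC, matching at positions 160–169.
Each forward site pairs with the reverse site to give a product ending at position 169: sizes 79, 63 bp.

79 bp, 63 bp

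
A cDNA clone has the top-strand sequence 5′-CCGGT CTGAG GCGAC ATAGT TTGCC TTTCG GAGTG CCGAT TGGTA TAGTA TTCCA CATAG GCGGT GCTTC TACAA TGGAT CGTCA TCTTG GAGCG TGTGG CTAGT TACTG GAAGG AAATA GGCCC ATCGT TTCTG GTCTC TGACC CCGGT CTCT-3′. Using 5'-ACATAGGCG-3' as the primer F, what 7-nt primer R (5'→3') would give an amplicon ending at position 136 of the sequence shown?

The forward primer binds at positions 55–63; the product's 3' end on the top strand is position 136.
The reverse primer anneals to the top strand over positions 130–136, i.e. to TTTCTGG.
Its sequence written 5'→3' is the reverse complement: CCAGAAA.

5'-CCAGAAA-3'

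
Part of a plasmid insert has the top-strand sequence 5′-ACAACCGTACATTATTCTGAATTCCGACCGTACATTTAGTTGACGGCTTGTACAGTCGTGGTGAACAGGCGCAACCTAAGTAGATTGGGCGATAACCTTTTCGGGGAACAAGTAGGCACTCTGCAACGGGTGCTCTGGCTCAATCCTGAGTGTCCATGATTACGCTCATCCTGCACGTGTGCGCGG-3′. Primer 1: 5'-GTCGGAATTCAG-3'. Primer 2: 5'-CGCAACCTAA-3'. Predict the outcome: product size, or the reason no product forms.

Primer 1 (GTCGGAATTCAG) has reverse complement CTGAATTCCGAC, which matches the top strand at positions 17–28; primer 1 anneals to the top strand there with its 3' end pointing upstream toward position 17.
Primer 2 (CGCAACCTAA) matches the top strand directly at positions 70–79; it anneals to the bottom strand with its 3' end pointing downstream toward position 79.
The 3' ends diverge (primer 1 extends toward position 1, primer 2 toward position 186), so the primers never converge on a shared product.

No product — the primers' 3' ends point away from each other.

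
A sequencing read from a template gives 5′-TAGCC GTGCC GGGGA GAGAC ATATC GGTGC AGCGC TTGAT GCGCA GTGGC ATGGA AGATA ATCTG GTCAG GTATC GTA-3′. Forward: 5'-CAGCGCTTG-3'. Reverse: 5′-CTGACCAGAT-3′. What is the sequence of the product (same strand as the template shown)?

5'-CAGCGCTTGATGCGCAGTGGCATGGAAGATAATCTGGTCAG-3'

Forward primer CAGCGCTTG is found on the top strand at positions 30–38.
The reverse primer's reverse complement is ATCTGGTCAG, which matches the template at positions 61–70.
The product is the template from position 30 through 70 (41 bp).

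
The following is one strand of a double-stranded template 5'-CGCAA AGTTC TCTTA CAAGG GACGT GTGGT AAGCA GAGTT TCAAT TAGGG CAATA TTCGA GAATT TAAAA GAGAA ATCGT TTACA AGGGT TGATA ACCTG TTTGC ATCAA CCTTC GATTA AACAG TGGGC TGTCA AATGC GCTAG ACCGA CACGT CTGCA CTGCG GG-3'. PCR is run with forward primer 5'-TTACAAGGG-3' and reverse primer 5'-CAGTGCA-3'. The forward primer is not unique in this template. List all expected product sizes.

151 bp, 83 bp

The forward primer TTACAAGGG matches the top strand at positions 13–21, 81–89.
The reverse primer's reverse complement is TGCACTG, matching at positions 157–163.
Each forward site pairs with the reverse site to give a product ending at position 163: sizes 151, 83 bp.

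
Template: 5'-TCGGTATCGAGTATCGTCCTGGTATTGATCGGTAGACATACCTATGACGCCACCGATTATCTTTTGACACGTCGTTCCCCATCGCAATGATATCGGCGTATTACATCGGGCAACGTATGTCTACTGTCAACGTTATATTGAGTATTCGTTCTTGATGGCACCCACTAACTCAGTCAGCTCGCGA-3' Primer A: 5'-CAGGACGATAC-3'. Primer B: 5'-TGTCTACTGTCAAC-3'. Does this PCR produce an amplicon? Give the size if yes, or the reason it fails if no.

Primer A (CAGGACGATAC) has reverse complement GTATCGTCCTG, which matches the top strand at positions 11–21; primer A anneals to the top strand there with its 3' end pointing upstream toward position 11.
Primer B (TGTCTACTGTCAAC) matches the top strand directly at positions 118–131; it anneals to the bottom strand with its 3' end pointing downstream toward position 131.
The 3' ends diverge (primer A extends toward position 1, primer B toward position 184), so the primers never converge on a shared product.

No product — the primers' 3' ends point away from each other.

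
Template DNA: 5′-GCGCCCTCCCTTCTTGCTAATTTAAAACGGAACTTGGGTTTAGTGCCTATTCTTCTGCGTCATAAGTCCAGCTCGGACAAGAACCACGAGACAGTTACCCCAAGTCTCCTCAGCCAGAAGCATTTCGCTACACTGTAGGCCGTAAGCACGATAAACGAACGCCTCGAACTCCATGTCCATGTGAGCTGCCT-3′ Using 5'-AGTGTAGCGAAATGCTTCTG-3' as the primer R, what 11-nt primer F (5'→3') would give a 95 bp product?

The reverse primer's reverse complement CAGAAGCATTTCGCTACACT matches the template at positions 115–134, so the product ends at position 134.
A 95 bp product then starts at position 134 − 95 + 1 = 40.
The forward primer is identical to the top strand there: TTAGTGCCTAT.

5'-TTAGTGCCTAT-3'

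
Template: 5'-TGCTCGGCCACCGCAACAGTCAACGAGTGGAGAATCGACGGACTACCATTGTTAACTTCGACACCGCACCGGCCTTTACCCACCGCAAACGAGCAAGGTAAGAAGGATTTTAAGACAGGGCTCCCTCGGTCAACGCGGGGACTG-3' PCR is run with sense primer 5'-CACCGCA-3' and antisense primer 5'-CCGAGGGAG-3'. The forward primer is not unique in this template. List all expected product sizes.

The forward primer CACCGCA matches the top strand at positions 9–15, 62–68, 81–87.
The reverse primer's reverse complement is CTCCCTCGG, matching at positions 121–129.
Each forward site pairs with the reverse site to give a product ending at position 129: sizes 121, 68, 49 bp.

121 bp, 68 bp, 49 bp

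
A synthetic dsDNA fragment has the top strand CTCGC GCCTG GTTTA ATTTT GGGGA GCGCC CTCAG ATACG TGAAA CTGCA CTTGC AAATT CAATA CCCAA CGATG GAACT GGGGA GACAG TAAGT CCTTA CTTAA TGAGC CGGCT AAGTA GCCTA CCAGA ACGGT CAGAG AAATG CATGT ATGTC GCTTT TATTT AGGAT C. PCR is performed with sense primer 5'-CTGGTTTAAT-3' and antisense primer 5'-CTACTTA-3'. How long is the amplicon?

The forward primer matches the template at positions 8–17.
Reverse complement of the reverse primer: TAAGTAG. This occurs on the top strand at positions 115–121.
Product length = (reverse-primer end) − (forward-primer start) + 1 = 121 − 8 + 1 = 114 bp.

114 bp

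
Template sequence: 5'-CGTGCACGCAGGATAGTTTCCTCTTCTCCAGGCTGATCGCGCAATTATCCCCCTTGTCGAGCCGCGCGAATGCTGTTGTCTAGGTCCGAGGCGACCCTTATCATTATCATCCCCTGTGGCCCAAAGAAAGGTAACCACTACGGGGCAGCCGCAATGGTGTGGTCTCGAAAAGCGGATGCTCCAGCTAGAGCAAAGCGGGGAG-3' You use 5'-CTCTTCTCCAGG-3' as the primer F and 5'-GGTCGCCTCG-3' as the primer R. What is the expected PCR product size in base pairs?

Forward primer CTCTTCTCCAGG is found on the top strand at positions 21–32.
Taking the reverse complement of GGTCGCCTCG gives CGAGGCGACC, found at positions 87–96 on the template; the primer anneals here to the top strand with its 3' end pointing upstream.
Amplicon spans positions 21–96: 76 bp.

76 bp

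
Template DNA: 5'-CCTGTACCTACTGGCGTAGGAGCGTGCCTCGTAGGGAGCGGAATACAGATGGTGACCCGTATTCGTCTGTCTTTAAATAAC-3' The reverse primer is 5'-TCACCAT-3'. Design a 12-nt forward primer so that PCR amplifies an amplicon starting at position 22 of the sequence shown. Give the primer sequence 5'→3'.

The reverse primer's reverse complement ATGGTGA matches the template at positions 49–55; the product starts at position 22.
The forward primer is identical to the top strand over positions 22–33: GCGTGCCTCGTA.

5'-GCGTGCCTCGTA-3'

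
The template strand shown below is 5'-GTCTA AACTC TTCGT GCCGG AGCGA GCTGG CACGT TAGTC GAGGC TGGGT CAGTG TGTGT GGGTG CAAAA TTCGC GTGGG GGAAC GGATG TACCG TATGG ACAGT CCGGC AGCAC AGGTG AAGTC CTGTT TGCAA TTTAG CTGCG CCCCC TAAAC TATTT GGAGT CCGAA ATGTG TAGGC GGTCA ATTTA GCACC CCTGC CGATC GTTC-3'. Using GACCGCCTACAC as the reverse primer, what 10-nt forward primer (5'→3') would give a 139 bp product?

5'-TGGGTCAGTG-3'

The reverse primer's reverse complement GTGTAGGCGGTC matches the template at positions 173–184, so the product ends at position 184.
A 139 bp product then starts at position 184 − 139 + 1 = 46.
The forward primer is identical to the top strand there: TGGGTCAGTG.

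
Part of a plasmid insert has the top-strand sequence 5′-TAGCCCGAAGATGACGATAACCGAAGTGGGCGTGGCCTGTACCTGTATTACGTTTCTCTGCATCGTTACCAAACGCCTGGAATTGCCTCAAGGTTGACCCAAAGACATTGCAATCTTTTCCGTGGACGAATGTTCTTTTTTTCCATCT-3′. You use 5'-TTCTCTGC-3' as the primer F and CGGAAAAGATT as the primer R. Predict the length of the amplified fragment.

69 bp

The forward primer matches the template at positions 54–61.
Reverse complement of the reverse primer: AATCTTTTCCG. This occurs on the top strand at positions 112–122.
Amplicon spans positions 54–122: 69 bp.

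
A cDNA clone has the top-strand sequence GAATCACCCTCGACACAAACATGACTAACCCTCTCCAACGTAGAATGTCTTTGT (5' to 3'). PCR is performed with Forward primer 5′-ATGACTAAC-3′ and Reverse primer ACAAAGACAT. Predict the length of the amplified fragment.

The forward primer matches the template at positions 21–29.
Taking the reverse complement of ACAAAGACAT gives ATGTCTTTGT, found at positions 45–54 on the template; the primer anneals here to the top strand with its 3' end pointing upstream.
Amplicon spans positions 21–54: 34 bp.

34 bp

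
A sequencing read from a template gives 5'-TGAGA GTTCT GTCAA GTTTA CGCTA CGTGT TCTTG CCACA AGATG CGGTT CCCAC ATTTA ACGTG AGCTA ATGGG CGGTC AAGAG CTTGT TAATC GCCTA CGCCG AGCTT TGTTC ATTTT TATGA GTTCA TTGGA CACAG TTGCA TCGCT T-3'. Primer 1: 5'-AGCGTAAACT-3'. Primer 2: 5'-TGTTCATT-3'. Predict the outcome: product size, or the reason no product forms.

Primer 1 (AGCGTAAACT) has reverse complement AGTTTACGCT, which matches the top strand at positions 15–24; primer 1 anneals to the top strand there with its 3' end pointing upstream toward position 15.
Primer 2 (TGTTCATT) matches the top strand directly at positions 111–118; it anneals to the bottom strand with its 3' end pointing downstream toward position 118.
The 3' ends diverge (primer 1 extends toward position 1, primer 2 toward position 151), so the primers never converge on a shared product.

No product — the primers' 3' ends point away from each other.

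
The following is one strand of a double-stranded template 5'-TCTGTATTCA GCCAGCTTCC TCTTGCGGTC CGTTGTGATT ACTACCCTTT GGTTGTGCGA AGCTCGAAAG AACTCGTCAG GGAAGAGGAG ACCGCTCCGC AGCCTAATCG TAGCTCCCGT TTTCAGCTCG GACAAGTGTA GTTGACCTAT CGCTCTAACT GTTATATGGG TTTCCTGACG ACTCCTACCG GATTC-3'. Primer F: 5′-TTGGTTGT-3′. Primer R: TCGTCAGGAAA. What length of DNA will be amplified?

133 bp

Forward primer TTGGTTGT is found on the top strand at positions 49–56.
Reverse complement of the reverse primer: TTTCCTGACGA. This occurs on the top strand at positions 171–181.
Product length = (reverse-primer end) − (forward-primer start) + 1 = 181 − 49 + 1 = 133 bp.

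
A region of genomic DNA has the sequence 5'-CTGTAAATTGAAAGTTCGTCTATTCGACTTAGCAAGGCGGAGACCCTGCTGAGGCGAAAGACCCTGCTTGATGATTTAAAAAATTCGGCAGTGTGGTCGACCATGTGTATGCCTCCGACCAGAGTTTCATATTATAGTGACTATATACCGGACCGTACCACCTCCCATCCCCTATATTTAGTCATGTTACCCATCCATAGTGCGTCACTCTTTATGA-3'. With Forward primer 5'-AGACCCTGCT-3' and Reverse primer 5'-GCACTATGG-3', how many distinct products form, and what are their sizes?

The forward primer AGACCCTGCT matches the top strand at positions 41–50, 59–68.
The reverse primer's reverse complement is CCATAGTGC, matching at positions 195–203.
Each forward site pairs with the reverse site to give a product ending at position 203: sizes 163, 145 bp.

Two products: 163 bp, 145 bp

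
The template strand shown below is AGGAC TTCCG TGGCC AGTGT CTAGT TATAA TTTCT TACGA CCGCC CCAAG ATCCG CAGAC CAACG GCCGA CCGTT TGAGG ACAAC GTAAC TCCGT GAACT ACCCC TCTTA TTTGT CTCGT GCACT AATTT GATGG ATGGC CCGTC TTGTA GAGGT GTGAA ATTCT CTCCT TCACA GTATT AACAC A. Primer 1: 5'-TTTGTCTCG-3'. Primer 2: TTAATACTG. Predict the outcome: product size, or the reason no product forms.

Yes — a 72 bp product.

Primer 1 (TTTGTCTCG) matches the top strand at positions 111–119; it acts as a forward primer.
Primer 2's reverse complement is CAGTATTAA, matching the top strand at positions 174–182; it acts as a reverse primer.
The 3' ends face each other across positions 111–182, giving a 72 bp product.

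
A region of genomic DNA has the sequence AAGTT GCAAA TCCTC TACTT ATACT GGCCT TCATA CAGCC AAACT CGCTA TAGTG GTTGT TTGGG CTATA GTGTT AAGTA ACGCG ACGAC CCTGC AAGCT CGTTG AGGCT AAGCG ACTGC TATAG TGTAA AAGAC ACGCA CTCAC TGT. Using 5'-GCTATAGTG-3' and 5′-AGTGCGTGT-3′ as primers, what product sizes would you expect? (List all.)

The forward primer GCTATAGTG matches the top strand at positions 47–55, 65–73, 119–127.
The reverse primer's reverse complement is ACACGCACT, matching at positions 134–142.
Each forward site pairs with the reverse site to give a product ending at position 142: sizes 96, 78, 24 bp.

96 bp, 78 bp, 24 bp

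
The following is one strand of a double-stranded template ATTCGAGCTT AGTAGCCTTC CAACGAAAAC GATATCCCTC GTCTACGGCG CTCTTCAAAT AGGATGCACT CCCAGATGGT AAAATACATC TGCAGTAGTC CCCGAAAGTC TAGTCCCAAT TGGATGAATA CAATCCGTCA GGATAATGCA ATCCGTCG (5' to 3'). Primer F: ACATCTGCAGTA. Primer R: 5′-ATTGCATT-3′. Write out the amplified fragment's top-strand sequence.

5'-ACATCTGCAGTAGTCCCCGAAAGTCTAGTCCCAATTGGATGAATACAATCCGTCAGGATAATGCAAT-3'

The forward primer matches the template at positions 86–97.
Taking the reverse complement of ATTGCATT gives AATGCAAT, found at positions 145–152 on the template; the primer anneals here to the top strand with its 3' end pointing upstream.
The product is the template from position 86 through 152 (67 bp).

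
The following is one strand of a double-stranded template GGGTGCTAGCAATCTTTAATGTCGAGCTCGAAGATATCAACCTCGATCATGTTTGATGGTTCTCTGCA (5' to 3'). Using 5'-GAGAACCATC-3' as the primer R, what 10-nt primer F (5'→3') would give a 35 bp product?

The reverse primer's reverse complement GATGGTTCTC matches the template at positions 55–64, so the product ends at position 64.
A 35 bp product then starts at position 64 − 35 + 1 = 30.
The forward primer is identical to the top strand there: GAAGATATCA.

5'-GAAGATATCA-3'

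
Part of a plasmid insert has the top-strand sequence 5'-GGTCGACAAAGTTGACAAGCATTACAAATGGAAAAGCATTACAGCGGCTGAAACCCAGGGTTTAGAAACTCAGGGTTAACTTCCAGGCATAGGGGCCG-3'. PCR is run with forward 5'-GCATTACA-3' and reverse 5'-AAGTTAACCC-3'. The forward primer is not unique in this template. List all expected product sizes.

64 bp, 47 bp

The forward primer GCATTACA matches the top strand at positions 19–26, 36–43.
The reverse primer's reverse complement is GGGTTAACTT, matching at positions 73–82.
Each forward site pairs with the reverse site to give a product ending at position 82: sizes 64, 47 bp.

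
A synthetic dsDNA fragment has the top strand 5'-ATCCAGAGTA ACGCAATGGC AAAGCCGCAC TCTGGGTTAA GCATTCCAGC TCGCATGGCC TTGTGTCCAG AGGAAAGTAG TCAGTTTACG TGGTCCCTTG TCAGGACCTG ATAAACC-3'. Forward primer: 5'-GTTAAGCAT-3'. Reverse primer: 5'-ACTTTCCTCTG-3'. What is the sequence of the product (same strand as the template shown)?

The forward primer matches the template at positions 36–44.
The reverse primer's reverse complement is CAGAGGAAAGT, which matches the template at positions 68–78.
The product is the template from position 36 through 78 (43 bp).

5'-GTTAAGCATTCCAGCTCGCATGGCCTTGTGTCCAGAGGAAAGT-3'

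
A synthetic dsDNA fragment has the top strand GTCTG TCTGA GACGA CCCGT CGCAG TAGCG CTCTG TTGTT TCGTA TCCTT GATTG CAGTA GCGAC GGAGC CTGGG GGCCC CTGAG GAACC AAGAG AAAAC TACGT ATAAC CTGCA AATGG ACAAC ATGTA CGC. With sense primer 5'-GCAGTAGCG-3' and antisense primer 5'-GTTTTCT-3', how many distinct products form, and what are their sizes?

The forward primer GCAGTAGCG matches the top strand at positions 22–30, 55–63.
The reverse primer's reverse complement is AGAAAAC, matching at positions 94–100.
Each forward site pairs with the reverse site to give a product ending at position 100: sizes 79, 46 bp.

Two products: 79 bp, 46 bp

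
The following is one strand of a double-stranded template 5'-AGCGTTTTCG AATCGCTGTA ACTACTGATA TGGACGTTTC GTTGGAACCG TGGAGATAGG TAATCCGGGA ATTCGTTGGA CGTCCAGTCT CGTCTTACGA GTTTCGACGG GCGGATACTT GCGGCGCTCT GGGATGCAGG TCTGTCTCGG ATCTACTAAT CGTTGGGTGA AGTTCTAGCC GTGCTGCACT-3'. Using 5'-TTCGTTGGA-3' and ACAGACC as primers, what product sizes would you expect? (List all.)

108 bp, 74 bp

The forward primer TTCGTTGGA matches the top strand at positions 38–46, 72–80.
The reverse primer's reverse complement is GGTCTGT, matching at positions 139–145.
Each forward site pairs with the reverse site to give a product ending at position 145: sizes 108, 74 bp.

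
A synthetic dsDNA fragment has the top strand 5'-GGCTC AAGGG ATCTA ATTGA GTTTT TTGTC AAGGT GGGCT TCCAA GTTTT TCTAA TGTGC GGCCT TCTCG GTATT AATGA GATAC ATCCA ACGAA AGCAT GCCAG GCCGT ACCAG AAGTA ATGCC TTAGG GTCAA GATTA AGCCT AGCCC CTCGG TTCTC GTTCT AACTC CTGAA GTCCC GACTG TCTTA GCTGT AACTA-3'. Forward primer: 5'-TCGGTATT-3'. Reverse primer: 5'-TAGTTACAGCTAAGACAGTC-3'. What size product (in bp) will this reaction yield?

Scanning the template, TCGGTATT occurs at positions 68–75; this primer anneals to the bottom strand there with its 3' end pointing downstream.
The reverse primer's reverse complement is GACTGTCTTAGCTGTAACTA, which matches the template at positions 181–200.
Product length = (reverse-primer end) − (forward-primer start) + 1 = 200 − 68 + 1 = 133 bp.

133 bp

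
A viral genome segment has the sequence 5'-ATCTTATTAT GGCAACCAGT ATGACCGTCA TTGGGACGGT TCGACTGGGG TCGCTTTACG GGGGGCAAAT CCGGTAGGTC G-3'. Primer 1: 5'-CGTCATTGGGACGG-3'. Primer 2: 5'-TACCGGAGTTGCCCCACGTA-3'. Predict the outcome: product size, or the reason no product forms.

No product — primer 2 has no binding site in the template.

Primer 2 (TACCGGAGTTGCCCCACGTA) does not match the top strand, and its reverse complement TACGTGGGGCAACTCCGGTA does not match either.
With no annealing site for primer 2, no amplification occurs.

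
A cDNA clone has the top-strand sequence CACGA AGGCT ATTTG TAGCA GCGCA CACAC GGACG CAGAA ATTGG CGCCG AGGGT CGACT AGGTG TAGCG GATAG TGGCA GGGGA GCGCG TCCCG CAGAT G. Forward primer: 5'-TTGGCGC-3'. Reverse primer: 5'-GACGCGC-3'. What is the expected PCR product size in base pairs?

51 bp

Forward primer TTGGCGC is found on the top strand at positions 42–48.
Taking the reverse complement of GACGCGC gives GCGCGTC, found at positions 86–92 on the template; the primer anneals here to the top strand with its 3' end pointing upstream.
Amplicon spans positions 42–92: 51 bp.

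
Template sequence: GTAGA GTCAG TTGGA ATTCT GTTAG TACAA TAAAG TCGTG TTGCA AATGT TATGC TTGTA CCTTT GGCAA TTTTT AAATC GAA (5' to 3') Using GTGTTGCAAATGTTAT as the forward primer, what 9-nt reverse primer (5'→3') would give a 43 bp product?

5'-GATTTAAAA-3'

The forward primer binds at positions 38–53, so a 43 bp product ends at position 38 + 43 − 1 = 80.
The reverse primer anneals to the top strand over positions 72–80, i.e. to TTTTAAATC.
Its sequence written 5'→3' is the reverse complement: GATTTAAAA.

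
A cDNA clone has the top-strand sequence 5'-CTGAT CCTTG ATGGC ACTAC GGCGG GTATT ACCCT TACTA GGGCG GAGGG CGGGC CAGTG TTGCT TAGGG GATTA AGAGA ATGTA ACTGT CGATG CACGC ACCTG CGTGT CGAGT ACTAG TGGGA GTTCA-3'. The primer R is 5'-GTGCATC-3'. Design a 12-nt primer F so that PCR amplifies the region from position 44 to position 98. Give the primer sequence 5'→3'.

The reverse primer's reverse complement GATGCAC matches the template at positions 92–98; the product starts at position 44.
The forward primer is identical to the top strand over positions 44–55: CGGAGGGCGGGC.

5'-CGGAGGGCGGGC-3'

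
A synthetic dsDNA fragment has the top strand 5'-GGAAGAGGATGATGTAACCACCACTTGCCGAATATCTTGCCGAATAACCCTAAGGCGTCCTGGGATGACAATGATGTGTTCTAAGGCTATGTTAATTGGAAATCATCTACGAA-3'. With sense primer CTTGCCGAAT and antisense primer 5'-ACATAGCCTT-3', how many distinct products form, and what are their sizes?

The forward primer CTTGCCGAAT matches the top strand at positions 24–33, 36–45.
The reverse primer's reverse complement is AAGGCTATGT, matching at positions 83–92.
Each forward site pairs with the reverse site to give a product ending at position 92: sizes 69, 57 bp.

Two products: 69 bp, 57 bp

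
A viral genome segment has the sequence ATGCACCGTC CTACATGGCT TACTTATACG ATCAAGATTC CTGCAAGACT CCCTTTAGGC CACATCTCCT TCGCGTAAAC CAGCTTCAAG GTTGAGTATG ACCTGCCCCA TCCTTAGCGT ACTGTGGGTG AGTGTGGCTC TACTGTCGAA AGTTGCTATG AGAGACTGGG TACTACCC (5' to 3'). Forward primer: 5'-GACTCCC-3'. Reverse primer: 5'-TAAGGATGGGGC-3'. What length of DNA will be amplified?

70 bp

Scanning the template, GACTCCC occurs at positions 47–53; this primer anneals to the bottom strand there with its 3' end pointing downstream.
Taking the reverse complement of TAAGGATGGGGC gives GCCCCATCCTTA, found at positions 105–116 on the template; the primer anneals here to the top strand with its 3' end pointing upstream.
Amplicon spans positions 47–116: 70 bp.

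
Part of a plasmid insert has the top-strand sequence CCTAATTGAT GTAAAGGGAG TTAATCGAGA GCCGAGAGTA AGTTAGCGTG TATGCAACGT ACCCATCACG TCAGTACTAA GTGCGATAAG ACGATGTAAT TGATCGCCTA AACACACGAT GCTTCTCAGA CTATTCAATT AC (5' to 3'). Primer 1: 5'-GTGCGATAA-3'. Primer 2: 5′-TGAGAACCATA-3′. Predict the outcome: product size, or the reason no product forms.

Primer 2 (TGAGAACCATA) does not match the top strand, and its reverse complement TATGGTTCTCA does not match either.
With no annealing site for primer 2, no amplification occurs.

No product — primer 2 has no binding site in the template.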